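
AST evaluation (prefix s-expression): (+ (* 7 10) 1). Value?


Evaluate inner: (* 7 10) = 70
Evaluate root: (+ 70 1) = 71
Result: 71


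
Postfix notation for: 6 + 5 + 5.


Left to right (same or higher precedence on left)
Postfix: 6 5 + 5 +


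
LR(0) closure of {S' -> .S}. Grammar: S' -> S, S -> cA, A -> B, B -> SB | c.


Start: S' -> .S
For each item with dot before a nonterminal B, add B -> .γ for every B-production
Closure: [S' -> .S, S -> .cA]


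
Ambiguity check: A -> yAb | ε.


balanced y^n…b^n: each string has a unique parse
Unambiguous


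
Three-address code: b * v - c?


Break into single-operator statements:
t1 = b * v
t2 = t1 - c


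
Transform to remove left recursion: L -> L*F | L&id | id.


Left-recursive alternatives: L*F, L&id; non-recursive: id
Introduce L': L -> idL', L' -> *FL' | &idL' | ε


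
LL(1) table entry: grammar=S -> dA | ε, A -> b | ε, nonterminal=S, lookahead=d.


For [S, d]: 'd' ∈ FIRST(dA)
Entry: S -> dA


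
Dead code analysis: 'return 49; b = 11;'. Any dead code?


statement follows a return and is unreachable
Dead: 'b = 11'


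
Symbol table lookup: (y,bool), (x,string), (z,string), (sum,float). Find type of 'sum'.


Lookup 'sum' → type float


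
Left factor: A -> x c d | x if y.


Common prefix: 'x'
Factored: A -> x A', A' -> c d | if y


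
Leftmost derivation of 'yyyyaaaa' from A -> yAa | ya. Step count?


Derivation: A => yAa => yyAaa => yyyAaaa => yyyyaaaa
Steps: 4


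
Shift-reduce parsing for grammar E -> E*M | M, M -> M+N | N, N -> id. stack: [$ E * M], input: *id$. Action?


handle 'E*M' on top; lookahead ∈ FOLLOW(E) = {*, $}
Action: reduce (E -> E*M)


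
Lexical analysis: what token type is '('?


Pattern: delimiter/punctuation
Type: PUNCTUATION


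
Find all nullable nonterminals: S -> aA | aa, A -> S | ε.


A nonterminal is nullable iff some alternative derives ε (directly, or every symbol in it is nullable)
Nullable: {A}


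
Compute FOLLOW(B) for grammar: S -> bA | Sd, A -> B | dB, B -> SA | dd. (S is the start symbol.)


$ ∈ FOLLOW(S). For each A -> αBβ: add FIRST(β)\{ε} to FOLLOW(B); if β nullable, add FOLLOW(A).
FOLLOW(B) = {$, b, d}


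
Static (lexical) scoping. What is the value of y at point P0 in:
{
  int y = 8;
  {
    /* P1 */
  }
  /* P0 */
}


y declared in the same block as P0
y = 8


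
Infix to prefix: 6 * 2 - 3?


left-to-right (same/higher precedence on left): tree is (- (* 6 2) 3)
Prefix: - * 6 2 3


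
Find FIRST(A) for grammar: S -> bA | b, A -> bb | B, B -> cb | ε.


Per alternative of A: FIRST(bb) = {b}; FIRST(B) = {c, ε}
FIRST(A) = {b, c, ε}


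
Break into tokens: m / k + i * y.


Scan left to right, longest-match per lexeme
Tokens: ID(m), OP(/), ID(k), OP(+), ID(i), OP(*), ID(y)


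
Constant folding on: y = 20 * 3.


20 * 3 = 60 at compile time
Optimized: y = 60


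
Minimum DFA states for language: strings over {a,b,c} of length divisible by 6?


Track length mod 6: states 0..5, accept at 0
Minimal DFA: 6 states


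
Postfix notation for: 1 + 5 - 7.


Left to right (same or higher precedence on left)
Postfix: 1 5 + 7 -


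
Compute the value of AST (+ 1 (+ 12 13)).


Evaluate inner: (+ 12 13) = 25
Evaluate root: (+ 1 25) = 26
Result: 26


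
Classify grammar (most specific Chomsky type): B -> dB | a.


Right-linear: every RHS is a terminal or a terminal followed by one nonterminal
Classification: Type 3 (Regular)


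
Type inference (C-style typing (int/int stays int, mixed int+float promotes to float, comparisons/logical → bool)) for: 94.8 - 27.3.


Operand types: float - float
Rule: mixed int/float promotes to float; int/int stays int
Result type: float


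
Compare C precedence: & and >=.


'>=' is relational (level 7); '&' is bitwise AND (level 5)
Higher level binds tighter
'>=' has higher precedence than '&'


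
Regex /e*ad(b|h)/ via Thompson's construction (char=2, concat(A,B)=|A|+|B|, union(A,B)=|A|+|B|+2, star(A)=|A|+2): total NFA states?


Syntax tree has 5 char leaf(s), 1 union(s), 1 star(s)
chars contribute 5×2 = 10; each union adds +2; each star adds +2
Total: 10 + 2 + 2 = 14 states


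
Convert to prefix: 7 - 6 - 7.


left-to-right (same/higher precedence on left): tree is (- (- 7 6) 7)
Prefix: - - 7 6 7


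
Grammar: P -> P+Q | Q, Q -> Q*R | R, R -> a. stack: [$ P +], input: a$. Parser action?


no handle ('P+' is not any RHS); shift 'a'
Action: shift


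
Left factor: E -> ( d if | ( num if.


Common prefix: '('
Factored: E -> ( E', E' -> d if | num if


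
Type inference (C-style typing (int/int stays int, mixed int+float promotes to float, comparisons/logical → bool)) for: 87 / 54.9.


Operand types: int / float
Rule: mixed int/float promotes to float; int/int stays int
Result type: float


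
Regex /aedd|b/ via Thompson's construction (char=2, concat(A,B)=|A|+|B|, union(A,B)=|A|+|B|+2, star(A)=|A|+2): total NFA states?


Syntax tree has 5 char leaf(s), 1 union(s), 0 star(s)
chars contribute 5×2 = 10; each union adds +2; each star adds +2
Total: 10 + 2 + 0 = 12 states


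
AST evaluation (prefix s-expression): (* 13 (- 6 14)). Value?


Evaluate inner: (- 6 14) = -8
Evaluate root: (* 13 -8) = -104
Result: -104


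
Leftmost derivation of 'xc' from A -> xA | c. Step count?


Derivation: A => xA => xc
Steps: 2


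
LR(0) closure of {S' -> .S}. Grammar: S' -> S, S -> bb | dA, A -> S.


Start: S' -> .S
For each item with dot before a nonterminal B, add B -> .γ for every B-production
Closure: [S' -> .S, S -> .bb, S -> .dA]


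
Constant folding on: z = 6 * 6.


6 * 6 = 36 at compile time
Optimized: z = 36


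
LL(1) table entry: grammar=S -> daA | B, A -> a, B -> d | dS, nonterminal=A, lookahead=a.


For [A, a]: 'a' ∈ FIRST(a)
Entry: A -> a


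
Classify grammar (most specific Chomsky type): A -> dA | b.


Right-linear: every RHS is a terminal or a terminal followed by one nonterminal
Classification: Type 3 (Regular)


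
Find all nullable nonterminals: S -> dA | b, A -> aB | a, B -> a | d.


A nonterminal is nullable iff some alternative derives ε (directly, or every symbol in it is nullable)
Nullable: {}


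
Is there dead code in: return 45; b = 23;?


statement follows a return and is unreachable
Dead: 'b = 23'


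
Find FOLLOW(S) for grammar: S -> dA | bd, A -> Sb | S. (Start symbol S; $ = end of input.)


$ ∈ FOLLOW(S). For each A -> αBβ: add FIRST(β)\{ε} to FOLLOW(B); if β nullable, add FOLLOW(A).
FOLLOW(S) = {$, b}


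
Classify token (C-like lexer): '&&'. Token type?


Pattern: operator symbol
Type: OPERATOR


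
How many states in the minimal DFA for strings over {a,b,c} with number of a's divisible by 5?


Track (count of a) mod 5: states 0..4, accept at 0
Minimal DFA: 5 states


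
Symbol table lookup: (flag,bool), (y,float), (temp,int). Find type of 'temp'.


Lookup 'temp' → type int


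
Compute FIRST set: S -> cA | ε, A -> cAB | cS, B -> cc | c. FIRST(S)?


Per alternative of S: FIRST(cA) = {c}; FIRST(ε) = {ε}
FIRST(S) = {c, ε}


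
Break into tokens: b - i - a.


Scan left to right, longest-match per lexeme
Tokens: ID(b), OP(-), ID(i), OP(-), ID(a)


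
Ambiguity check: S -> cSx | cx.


balanced c^n…x^n: each string has a unique parse
Unambiguous


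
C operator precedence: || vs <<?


'<<' is shift (level 8); '||' is logical OR (level 1)
Higher level binds tighter
'<<' has higher precedence than '||'


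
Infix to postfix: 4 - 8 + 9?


Left to right (same or higher precedence on left)
Postfix: 4 8 - 9 +


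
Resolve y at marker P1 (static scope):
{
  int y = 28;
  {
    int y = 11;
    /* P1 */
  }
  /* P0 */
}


y declared in the same block as P1
y = 11


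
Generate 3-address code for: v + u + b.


Break into single-operator statements:
t1 = v + u
t2 = t1 + b


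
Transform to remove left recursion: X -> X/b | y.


Left-recursive alternatives: X/b; non-recursive: y
Introduce X': X -> yX', X' -> /bX' | ε


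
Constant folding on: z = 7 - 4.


7 - 4 = 3 at compile time
Optimized: z = 3


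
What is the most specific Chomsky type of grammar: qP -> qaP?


LHS has context (more than one symbol) and |LHS| ≤ |RHS|
Classification: Type 1 (Context-Sensitive)


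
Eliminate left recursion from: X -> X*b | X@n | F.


Left-recursive alternatives: X*b, X@n; non-recursive: F
Introduce X': X -> FX', X' -> *bX' | @nX' | ε


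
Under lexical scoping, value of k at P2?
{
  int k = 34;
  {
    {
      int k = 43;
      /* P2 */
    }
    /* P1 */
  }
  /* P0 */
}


k declared in the same block as P2
k = 43


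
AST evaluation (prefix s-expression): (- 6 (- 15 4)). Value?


Evaluate inner: (- 15 4) = 11
Evaluate root: (- 6 11) = -5
Result: -5


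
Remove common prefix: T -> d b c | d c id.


Common prefix: 'd'
Factored: T -> d T', T' -> b c | c id


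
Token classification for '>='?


Pattern: operator symbol
Type: OPERATOR


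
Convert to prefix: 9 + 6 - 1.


left-to-right (same/higher precedence on left): tree is (- (+ 9 6) 1)
Prefix: - + 9 6 1


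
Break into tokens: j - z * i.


Scan left to right, longest-match per lexeme
Tokens: ID(j), OP(-), ID(z), OP(*), ID(i)


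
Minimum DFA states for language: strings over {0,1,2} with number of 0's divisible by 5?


Track (count of 0) mod 5: states 0..4, accept at 0
Minimal DFA: 5 states


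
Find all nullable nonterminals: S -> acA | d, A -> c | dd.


A nonterminal is nullable iff some alternative derives ε (directly, or every symbol in it is nullable)
Nullable: {}


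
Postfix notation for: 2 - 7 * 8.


* has higher precedence, evaluate 7*8 first
Postfix: 2 7 8 * -


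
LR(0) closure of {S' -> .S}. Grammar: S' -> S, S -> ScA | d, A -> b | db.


Start: S' -> .S
For each item with dot before a nonterminal B, add B -> .γ for every B-production
Closure: [S' -> .S, S -> .ScA, S -> .d]


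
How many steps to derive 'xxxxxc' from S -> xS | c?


Derivation: S => xS => xxS => xxxS => xxxxS => xxxxxS => xxxxxc
Steps: 6


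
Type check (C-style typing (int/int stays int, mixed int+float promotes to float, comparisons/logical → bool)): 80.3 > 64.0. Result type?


Operand types: float > float
Rule: comparison yields bool
Result type: bool


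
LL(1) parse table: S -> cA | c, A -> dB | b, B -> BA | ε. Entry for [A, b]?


For [A, b]: 'b' ∈ FIRST(b)
Entry: A -> b


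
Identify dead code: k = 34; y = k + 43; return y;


k is read by y's definition; y is returned
No dead code


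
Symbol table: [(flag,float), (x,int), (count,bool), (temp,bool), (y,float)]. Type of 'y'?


Lookup 'y' → type float


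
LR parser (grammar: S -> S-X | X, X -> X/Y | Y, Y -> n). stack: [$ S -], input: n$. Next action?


no handle ('S-' is not any RHS); shift 'n'
Action: shift


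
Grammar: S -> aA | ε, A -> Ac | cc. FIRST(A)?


Per alternative of A: FIRST(Ac) = {c}; FIRST(cc) = {c}
FIRST(A) = {c}


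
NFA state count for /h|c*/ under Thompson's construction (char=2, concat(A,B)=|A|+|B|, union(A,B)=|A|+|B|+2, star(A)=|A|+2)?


Syntax tree has 2 char leaf(s), 1 union(s), 1 star(s)
chars contribute 2×2 = 4; each union adds +2; each star adds +2
Total: 4 + 2 + 2 = 8 states


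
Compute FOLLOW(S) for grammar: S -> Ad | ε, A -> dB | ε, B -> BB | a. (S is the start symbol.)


$ ∈ FOLLOW(S). For each A -> αBβ: add FIRST(β)\{ε} to FOLLOW(B); if β nullable, add FOLLOW(A).
FOLLOW(S) = {$}


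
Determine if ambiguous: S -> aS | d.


right-linear, alternatives start with distinct terminals 'a' vs 'd': unique leftmost derivation
Unambiguous


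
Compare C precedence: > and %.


'%' is multiplicative (level 10); '>' is relational (level 7)
Higher level binds tighter
'%' has higher precedence than '>'


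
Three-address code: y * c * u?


Break into single-operator statements:
t1 = y * c
t2 = t1 * u


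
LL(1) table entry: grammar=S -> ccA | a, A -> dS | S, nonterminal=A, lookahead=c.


For [A, c]: 'c' ∈ FIRST(S)
Entry: A -> S


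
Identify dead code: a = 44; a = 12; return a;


first assignment to a is overwritten before any read
Dead: 'a = 44'


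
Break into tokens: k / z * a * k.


Scan left to right, longest-match per lexeme
Tokens: ID(k), OP(/), ID(z), OP(*), ID(a), OP(*), ID(k)


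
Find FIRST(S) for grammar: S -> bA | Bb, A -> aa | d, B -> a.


Per alternative of S: FIRST(bA) = {b}; FIRST(Bb) = {a}
FIRST(S) = {a, b}


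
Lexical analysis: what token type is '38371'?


Pattern: digits only
Type: INTEGER_LITERAL


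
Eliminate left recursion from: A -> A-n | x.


Left-recursive alternatives: A-n; non-recursive: x
Introduce A': A -> xA', A' -> -nA' | ε


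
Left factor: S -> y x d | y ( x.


Common prefix: 'y'
Factored: S -> y S', S' -> x d | ( x


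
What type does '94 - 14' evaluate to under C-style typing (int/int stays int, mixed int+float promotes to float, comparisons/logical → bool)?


Operand types: int - int
Rule: mixed int/float promotes to float; int/int stays int
Result type: int


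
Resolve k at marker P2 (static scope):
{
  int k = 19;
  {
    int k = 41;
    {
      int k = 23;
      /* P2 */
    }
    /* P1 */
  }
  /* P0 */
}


k declared in the same block as P2
k = 23


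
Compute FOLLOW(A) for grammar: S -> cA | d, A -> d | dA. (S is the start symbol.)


$ ∈ FOLLOW(S). For each A -> αBβ: add FIRST(β)\{ε} to FOLLOW(B); if β nullable, add FOLLOW(A).
FOLLOW(A) = {$}


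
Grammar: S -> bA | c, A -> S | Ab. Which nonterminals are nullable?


A nonterminal is nullable iff some alternative derives ε (directly, or every symbol in it is nullable)
Nullable: {}


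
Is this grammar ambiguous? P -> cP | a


right-linear, alternatives start with distinct terminals 'c' vs 'a': unique leftmost derivation
Unambiguous


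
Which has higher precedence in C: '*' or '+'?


'*' is multiplicative (level 10); '+' is additive (level 9)
Higher level binds tighter
'*' has higher precedence than '+'


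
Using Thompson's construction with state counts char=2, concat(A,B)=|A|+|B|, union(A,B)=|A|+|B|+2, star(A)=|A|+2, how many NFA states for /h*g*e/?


Syntax tree has 3 char leaf(s), 0 union(s), 2 star(s)
chars contribute 3×2 = 6; each union adds +2; each star adds +2
Total: 6 + 0 + 4 = 10 states


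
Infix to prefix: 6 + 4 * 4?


'*' binds tighter: tree is (+ 6 (* 4 4))
Prefix: + 6 * 4 4


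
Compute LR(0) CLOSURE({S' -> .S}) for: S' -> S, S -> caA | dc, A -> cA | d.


Start: S' -> .S
For each item with dot before a nonterminal B, add B -> .γ for every B-production
Closure: [S' -> .S, S -> .caA, S -> .dc]


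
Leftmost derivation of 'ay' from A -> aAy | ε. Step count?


Derivation: A => aAy => ay
Steps: 2


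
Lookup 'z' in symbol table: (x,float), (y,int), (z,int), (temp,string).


Lookup 'z' → type int


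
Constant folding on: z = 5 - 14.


5 - 14 = -9 at compile time
Optimized: z = -9


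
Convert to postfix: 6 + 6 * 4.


* has higher precedence, evaluate 6*4 first
Postfix: 6 6 4 * +


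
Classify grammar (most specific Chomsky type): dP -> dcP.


LHS has context (more than one symbol) and |LHS| ≤ |RHS|
Classification: Type 1 (Context-Sensitive)


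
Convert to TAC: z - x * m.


Break into single-operator statements:
t1 = x * m
t2 = z - t1


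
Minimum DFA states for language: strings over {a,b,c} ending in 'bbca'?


Track the longest suffix of input matching a prefix of 'bbca': 5 classes (prefixes of length 0..4)
Minimal DFA: 5 states


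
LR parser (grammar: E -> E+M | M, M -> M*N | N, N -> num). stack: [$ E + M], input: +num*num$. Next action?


handle 'E+M' on top; lookahead ∈ FOLLOW(E) = {+, $}
Action: reduce (E -> E+M)


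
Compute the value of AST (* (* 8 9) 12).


Evaluate inner: (* 8 9) = 72
Evaluate root: (* 72 12) = 864
Result: 864


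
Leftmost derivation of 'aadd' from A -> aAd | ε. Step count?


Derivation: A => aAd => aaAdd => aadd
Steps: 3


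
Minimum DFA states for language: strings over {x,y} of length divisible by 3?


Track length mod 3: states 0..2, accept at 0
Minimal DFA: 3 states


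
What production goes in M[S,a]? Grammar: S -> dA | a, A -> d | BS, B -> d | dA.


For [S, a]: 'a' ∈ FIRST(a)
Entry: S -> a


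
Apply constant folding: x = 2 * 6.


2 * 6 = 12 at compile time
Optimized: x = 12


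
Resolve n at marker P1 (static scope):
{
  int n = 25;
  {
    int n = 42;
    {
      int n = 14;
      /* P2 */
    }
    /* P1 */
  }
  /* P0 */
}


n declared in the same block as P1
n = 42


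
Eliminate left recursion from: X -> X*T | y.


Left-recursive alternatives: X*T; non-recursive: y
Introduce X': X -> yX', X' -> *TX' | ε


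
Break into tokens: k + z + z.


Scan left to right, longest-match per lexeme
Tokens: ID(k), OP(+), ID(z), OP(+), ID(z)


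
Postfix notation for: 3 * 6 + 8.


Left to right (same or higher precedence on left)
Postfix: 3 6 * 8 +


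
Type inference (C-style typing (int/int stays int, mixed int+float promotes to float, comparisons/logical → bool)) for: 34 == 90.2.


Operand types: int == float
Rule: comparison yields bool
Result type: bool


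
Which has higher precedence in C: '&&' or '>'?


'>' is relational (level 7); '&&' is logical AND (level 2)
Higher level binds tighter
'>' has higher precedence than '&&'


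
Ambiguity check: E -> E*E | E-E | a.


'a*a-a' has two parse trees (no precedence encoded between * and -)
Ambiguous


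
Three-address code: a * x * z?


Break into single-operator statements:
t1 = a * x
t2 = t1 * z


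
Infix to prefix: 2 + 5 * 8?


'*' binds tighter: tree is (+ 2 (* 5 8))
Prefix: + 2 * 5 8


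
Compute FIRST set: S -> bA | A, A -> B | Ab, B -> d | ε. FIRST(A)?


Per alternative of A: FIRST(B) = {d, ε}; FIRST(Ab) = {b, d}
FIRST(A) = {b, d, ε}


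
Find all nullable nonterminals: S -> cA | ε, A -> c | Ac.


A nonterminal is nullable iff some alternative derives ε (directly, or every symbol in it is nullable)
Nullable: {S}


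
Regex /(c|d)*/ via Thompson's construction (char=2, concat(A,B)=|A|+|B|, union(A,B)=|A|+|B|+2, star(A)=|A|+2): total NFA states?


Syntax tree has 2 char leaf(s), 1 union(s), 1 star(s)
chars contribute 2×2 = 4; each union adds +2; each star adds +2
Total: 4 + 2 + 2 = 8 states


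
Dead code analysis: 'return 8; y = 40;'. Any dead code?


statement follows a return and is unreachable
Dead: 'y = 40'


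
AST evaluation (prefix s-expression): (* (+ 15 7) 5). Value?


Evaluate inner: (+ 15 7) = 22
Evaluate root: (* 22 5) = 110
Result: 110


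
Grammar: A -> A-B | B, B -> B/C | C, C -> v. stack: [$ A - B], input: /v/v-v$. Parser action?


'/' can extend B; shift to build B -> B/C
Action: shift


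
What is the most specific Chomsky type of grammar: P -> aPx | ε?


Single nonterminal LHS, but a^n x^n is not regular
Classification: Type 2 (Context-Free)


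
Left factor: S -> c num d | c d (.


Common prefix: 'c'
Factored: S -> c S', S' -> num d | d (


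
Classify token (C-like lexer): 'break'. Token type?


Pattern: reserved word
Type: KEYWORD


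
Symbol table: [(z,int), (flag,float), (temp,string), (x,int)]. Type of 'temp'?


Lookup 'temp' → type string


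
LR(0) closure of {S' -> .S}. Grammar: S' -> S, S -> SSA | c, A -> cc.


Start: S' -> .S
For each item with dot before a nonterminal B, add B -> .γ for every B-production
Closure: [S' -> .S, S -> .SSA, S -> .c]


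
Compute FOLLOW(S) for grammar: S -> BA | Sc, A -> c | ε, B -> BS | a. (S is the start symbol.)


$ ∈ FOLLOW(S). For each A -> αBβ: add FIRST(β)\{ε} to FOLLOW(B); if β nullable, add FOLLOW(A).
FOLLOW(S) = {$, a, c}


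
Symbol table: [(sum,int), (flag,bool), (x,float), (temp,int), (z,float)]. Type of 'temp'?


Lookup 'temp' → type int


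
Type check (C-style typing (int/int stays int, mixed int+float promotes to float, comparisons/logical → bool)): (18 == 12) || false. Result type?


Operand types: bool || bool
Rule: logical operators take bool operands and yield bool
Result type: bool


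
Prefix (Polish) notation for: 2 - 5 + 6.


left-to-right (same/higher precedence on left): tree is (+ (- 2 5) 6)
Prefix: + - 2 5 6


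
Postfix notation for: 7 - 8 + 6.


Left to right (same or higher precedence on left)
Postfix: 7 8 - 6 +


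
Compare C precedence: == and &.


'==' is equality (level 6); '&' is bitwise AND (level 5)
Higher level binds tighter
'==' has higher precedence than '&'


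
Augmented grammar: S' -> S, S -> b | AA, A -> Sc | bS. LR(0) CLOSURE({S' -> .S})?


Start: S' -> .S
For each item with dot before a nonterminal B, add B -> .γ for every B-production
Closure: [S' -> .S, S -> .b, S -> .AA, A -> .Sc, A -> .bS]


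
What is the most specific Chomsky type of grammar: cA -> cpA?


LHS has context (more than one symbol) and |LHS| ≤ |RHS|
Classification: Type 1 (Context-Sensitive)


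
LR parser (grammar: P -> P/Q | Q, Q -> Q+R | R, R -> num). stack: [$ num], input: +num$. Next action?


'num' on top is the handle for R -> num
Action: reduce (R -> num)


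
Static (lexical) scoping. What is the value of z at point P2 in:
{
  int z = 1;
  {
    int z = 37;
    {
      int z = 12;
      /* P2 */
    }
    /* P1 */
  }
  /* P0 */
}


z declared in the same block as P2
z = 12


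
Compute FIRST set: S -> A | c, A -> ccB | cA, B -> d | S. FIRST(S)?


Per alternative of S: FIRST(A) = {c}; FIRST(c) = {c}
FIRST(S) = {c}


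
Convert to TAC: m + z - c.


Break into single-operator statements:
t1 = m + z
t2 = t1 - c


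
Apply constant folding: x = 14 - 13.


14 - 13 = 1 at compile time
Optimized: x = 1


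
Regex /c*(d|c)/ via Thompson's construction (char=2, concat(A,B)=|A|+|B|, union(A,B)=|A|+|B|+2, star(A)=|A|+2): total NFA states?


Syntax tree has 3 char leaf(s), 1 union(s), 1 star(s)
chars contribute 3×2 = 6; each union adds +2; each star adds +2
Total: 6 + 2 + 2 = 10 states


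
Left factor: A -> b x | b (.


Common prefix: 'b'
Factored: A -> b A', A' -> x | (


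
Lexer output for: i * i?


Scan left to right, longest-match per lexeme
Tokens: ID(i), OP(*), ID(i)


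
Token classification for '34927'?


Pattern: digits only
Type: INTEGER_LITERAL


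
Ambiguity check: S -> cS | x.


right-linear, alternatives start with distinct terminals 'c' vs 'x': unique leftmost derivation
Unambiguous


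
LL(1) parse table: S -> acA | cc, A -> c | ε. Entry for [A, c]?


For [A, c]: 'c' ∈ FIRST(c)
Entry: A -> c


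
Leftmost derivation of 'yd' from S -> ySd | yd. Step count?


Derivation: S => yd
Steps: 1


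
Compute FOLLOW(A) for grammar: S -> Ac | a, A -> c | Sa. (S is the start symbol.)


$ ∈ FOLLOW(S). For each A -> αBβ: add FIRST(β)\{ε} to FOLLOW(B); if β nullable, add FOLLOW(A).
FOLLOW(A) = {c}


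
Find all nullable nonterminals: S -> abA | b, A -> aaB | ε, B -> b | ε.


A nonterminal is nullable iff some alternative derives ε (directly, or every symbol in it is nullable)
Nullable: {A, B}


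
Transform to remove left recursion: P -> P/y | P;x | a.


Left-recursive alternatives: P/y, P;x; non-recursive: a
Introduce P': P -> aP', P' -> /yP' | ;xP' | ε


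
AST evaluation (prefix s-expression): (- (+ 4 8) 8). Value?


Evaluate inner: (+ 4 8) = 12
Evaluate root: (- 12 8) = 4
Result: 4


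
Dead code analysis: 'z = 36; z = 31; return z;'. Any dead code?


first assignment to z is overwritten before any read
Dead: 'z = 36'


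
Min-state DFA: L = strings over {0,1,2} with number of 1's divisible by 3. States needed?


Track (count of 1) mod 3: states 0..2, accept at 0
Minimal DFA: 3 states


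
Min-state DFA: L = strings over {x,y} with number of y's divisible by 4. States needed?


Track (count of y) mod 4: states 0..3, accept at 0
Minimal DFA: 4 states


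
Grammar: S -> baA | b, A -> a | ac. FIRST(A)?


Per alternative of A: FIRST(a) = {a}; FIRST(ac) = {a}
FIRST(A) = {a}


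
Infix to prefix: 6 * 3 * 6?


left-to-right (same/higher precedence on left): tree is (* (* 6 3) 6)
Prefix: * * 6 3 6


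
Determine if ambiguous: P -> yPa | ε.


balanced y^n…a^n: each string has a unique parse
Unambiguous


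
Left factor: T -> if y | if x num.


Common prefix: 'if'
Factored: T -> if T', T' -> y | x num


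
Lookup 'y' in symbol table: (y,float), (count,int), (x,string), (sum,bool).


Lookup 'y' → type float


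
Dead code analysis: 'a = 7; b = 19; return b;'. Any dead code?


a is assigned but never read
Dead: 'a = 7'


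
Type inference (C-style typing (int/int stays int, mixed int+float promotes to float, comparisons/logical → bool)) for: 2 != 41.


Operand types: int != int
Rule: comparison yields bool
Result type: bool


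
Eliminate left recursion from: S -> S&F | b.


Left-recursive alternatives: S&F; non-recursive: b
Introduce S': S -> bS', S' -> &FS' | ε


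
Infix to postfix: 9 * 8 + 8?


Left to right (same or higher precedence on left)
Postfix: 9 8 * 8 +


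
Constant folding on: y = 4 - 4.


4 - 4 = 0 at compile time
Optimized: y = 0


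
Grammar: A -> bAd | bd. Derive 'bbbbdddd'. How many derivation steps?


Derivation: A => bAd => bbAdd => bbbAddd => bbbbdddd
Steps: 4


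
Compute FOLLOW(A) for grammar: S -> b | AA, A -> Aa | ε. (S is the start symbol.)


$ ∈ FOLLOW(S). For each A -> αBβ: add FIRST(β)\{ε} to FOLLOW(B); if β nullable, add FOLLOW(A).
FOLLOW(A) = {$, a}


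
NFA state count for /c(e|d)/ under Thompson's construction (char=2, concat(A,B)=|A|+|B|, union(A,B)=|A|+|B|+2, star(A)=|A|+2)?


Syntax tree has 3 char leaf(s), 1 union(s), 0 star(s)
chars contribute 3×2 = 6; each union adds +2; each star adds +2
Total: 6 + 2 + 0 = 8 states


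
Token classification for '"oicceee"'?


Pattern: double-quoted sequence
Type: STRING_LITERAL


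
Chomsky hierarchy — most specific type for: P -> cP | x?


Right-linear: every RHS is a terminal or a terminal followed by one nonterminal
Classification: Type 3 (Regular)


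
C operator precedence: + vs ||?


'+' is additive (level 9); '||' is logical OR (level 1)
Higher level binds tighter
'+' has higher precedence than '||'


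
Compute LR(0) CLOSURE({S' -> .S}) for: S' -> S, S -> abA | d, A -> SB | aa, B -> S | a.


Start: S' -> .S
For each item with dot before a nonterminal B, add B -> .γ for every B-production
Closure: [S' -> .S, S -> .abA, S -> .d]


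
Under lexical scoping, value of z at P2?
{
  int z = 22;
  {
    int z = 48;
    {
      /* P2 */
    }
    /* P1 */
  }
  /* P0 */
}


P2's block does not declare z; resolves to the enclosing declaration at depth 1
z = 48


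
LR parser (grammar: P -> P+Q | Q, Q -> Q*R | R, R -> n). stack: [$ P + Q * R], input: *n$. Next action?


handle 'Q*R' on top
Action: reduce (Q -> Q*R)


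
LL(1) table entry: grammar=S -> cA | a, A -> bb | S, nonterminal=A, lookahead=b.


For [A, b]: 'b' ∈ FIRST(bb)
Entry: A -> bb


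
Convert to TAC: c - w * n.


Break into single-operator statements:
t1 = w * n
t2 = c - t1


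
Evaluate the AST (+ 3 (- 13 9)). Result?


Evaluate inner: (- 13 9) = 4
Evaluate root: (+ 3 4) = 7
Result: 7


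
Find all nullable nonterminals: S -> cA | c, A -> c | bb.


A nonterminal is nullable iff some alternative derives ε (directly, or every symbol in it is nullable)
Nullable: {}


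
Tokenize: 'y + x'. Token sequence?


Scan left to right, longest-match per lexeme
Tokens: ID(y), OP(+), ID(x)


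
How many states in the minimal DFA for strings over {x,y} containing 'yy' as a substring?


KMP-style automaton: 2 progress states + 1 absorbing accept = 3
Minimal DFA: 3 states


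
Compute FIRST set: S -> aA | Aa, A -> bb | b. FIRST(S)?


Per alternative of S: FIRST(aA) = {a}; FIRST(Aa) = {b}
FIRST(S) = {a, b}


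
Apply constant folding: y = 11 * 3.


11 * 3 = 33 at compile time
Optimized: y = 33


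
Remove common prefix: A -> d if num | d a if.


Common prefix: 'd'
Factored: A -> d A', A' -> if num | a if


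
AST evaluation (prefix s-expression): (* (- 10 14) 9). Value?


Evaluate inner: (- 10 14) = -4
Evaluate root: (* -4 9) = -36
Result: -36


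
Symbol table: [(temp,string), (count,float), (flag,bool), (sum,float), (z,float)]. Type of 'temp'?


Lookup 'temp' → type string


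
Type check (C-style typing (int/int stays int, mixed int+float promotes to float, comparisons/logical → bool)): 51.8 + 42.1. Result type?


Operand types: float + float
Rule: mixed int/float promotes to float; int/int stays int
Result type: float


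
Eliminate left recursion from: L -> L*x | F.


Left-recursive alternatives: L*x; non-recursive: F
Introduce L': L -> FL', L' -> *xL' | ε


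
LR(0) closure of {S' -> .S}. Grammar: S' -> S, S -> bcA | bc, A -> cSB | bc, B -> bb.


Start: S' -> .S
For each item with dot before a nonterminal B, add B -> .γ for every B-production
Closure: [S' -> .S, S -> .bcA, S -> .bc]


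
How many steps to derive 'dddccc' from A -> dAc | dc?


Derivation: A => dAc => ddAcc => dddccc
Steps: 3


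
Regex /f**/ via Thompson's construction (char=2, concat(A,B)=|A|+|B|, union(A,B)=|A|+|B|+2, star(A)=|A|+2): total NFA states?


Syntax tree has 1 char leaf(s), 0 union(s), 2 star(s)
chars contribute 1×2 = 2; each union adds +2; each star adds +2
Total: 2 + 0 + 4 = 6 states


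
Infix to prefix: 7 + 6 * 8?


'*' binds tighter: tree is (+ 7 (* 6 8))
Prefix: + 7 * 6 8


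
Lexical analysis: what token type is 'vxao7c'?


Pattern: letter/underscore followed by alphanumerics, not a keyword
Type: IDENTIFIER


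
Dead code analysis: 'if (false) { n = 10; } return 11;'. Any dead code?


condition is constant false, so the whole block is unreachable
Dead: 'if (false) { n = 10; }'


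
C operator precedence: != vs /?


'/' is multiplicative (level 10); '!=' is equality (level 6)
Higher level binds tighter
'/' has higher precedence than '!='


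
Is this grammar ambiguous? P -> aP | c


right-linear, alternatives start with distinct terminals 'a' vs 'c': unique leftmost derivation
Unambiguous


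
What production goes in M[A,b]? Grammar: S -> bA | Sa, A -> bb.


For [A, b]: 'b' ∈ FIRST(bb)
Entry: A -> bb


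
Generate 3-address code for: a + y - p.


Break into single-operator statements:
t1 = a + y
t2 = t1 - p


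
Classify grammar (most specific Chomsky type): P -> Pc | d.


Left-linear: every RHS is a terminal or one nonterminal followed by a terminal
Classification: Type 3 (Regular)


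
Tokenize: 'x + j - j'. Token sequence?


Scan left to right, longest-match per lexeme
Tokens: ID(x), OP(+), ID(j), OP(-), ID(j)


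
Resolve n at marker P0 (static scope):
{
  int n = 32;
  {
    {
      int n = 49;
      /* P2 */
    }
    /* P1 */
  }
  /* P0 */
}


n declared in the same block as P0
n = 32


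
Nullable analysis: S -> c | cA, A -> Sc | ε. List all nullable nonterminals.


A nonterminal is nullable iff some alternative derives ε (directly, or every symbol in it is nullable)
Nullable: {A}


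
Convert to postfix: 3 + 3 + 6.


Left to right (same or higher precedence on left)
Postfix: 3 3 + 6 +


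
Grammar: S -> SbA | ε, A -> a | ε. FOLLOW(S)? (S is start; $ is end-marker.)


$ ∈ FOLLOW(S). For each A -> αBβ: add FIRST(β)\{ε} to FOLLOW(B); if β nullable, add FOLLOW(A).
FOLLOW(S) = {$, b}


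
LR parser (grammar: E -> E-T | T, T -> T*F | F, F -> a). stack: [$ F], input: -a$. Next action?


'F' (not preceded by T*) is the handle for T -> F
Action: reduce (T -> F)


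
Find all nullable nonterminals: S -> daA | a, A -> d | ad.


A nonterminal is nullable iff some alternative derives ε (directly, or every symbol in it is nullable)
Nullable: {}


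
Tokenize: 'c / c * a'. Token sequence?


Scan left to right, longest-match per lexeme
Tokens: ID(c), OP(/), ID(c), OP(*), ID(a)


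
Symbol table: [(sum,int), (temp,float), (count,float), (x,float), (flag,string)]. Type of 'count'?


Lookup 'count' → type float


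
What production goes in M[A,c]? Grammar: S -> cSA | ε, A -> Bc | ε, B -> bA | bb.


For [A, c]: ε is nullable and 'c' ∈ FOLLOW(A)
Entry: A -> ε


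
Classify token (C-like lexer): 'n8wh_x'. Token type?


Pattern: letter/underscore followed by alphanumerics, not a keyword
Type: IDENTIFIER


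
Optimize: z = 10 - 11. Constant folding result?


10 - 11 = -1 at compile time
Optimized: z = -1


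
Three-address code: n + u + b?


Break into single-operator statements:
t1 = n + u
t2 = t1 + b


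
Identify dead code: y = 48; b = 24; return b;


y is assigned but never read
Dead: 'y = 48'


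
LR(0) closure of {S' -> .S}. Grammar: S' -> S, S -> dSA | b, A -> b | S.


Start: S' -> .S
For each item with dot before a nonterminal B, add B -> .γ for every B-production
Closure: [S' -> .S, S -> .dSA, S -> .b]


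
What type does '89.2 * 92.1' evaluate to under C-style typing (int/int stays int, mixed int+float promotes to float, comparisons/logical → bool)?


Operand types: float * float
Rule: mixed int/float promotes to float; int/int stays int
Result type: float


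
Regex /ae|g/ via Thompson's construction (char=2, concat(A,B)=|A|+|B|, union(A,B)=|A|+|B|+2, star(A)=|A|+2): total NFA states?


Syntax tree has 3 char leaf(s), 1 union(s), 0 star(s)
chars contribute 3×2 = 6; each union adds +2; each star adds +2
Total: 6 + 2 + 0 = 8 states


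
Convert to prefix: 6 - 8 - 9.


left-to-right (same/higher precedence on left): tree is (- (- 6 8) 9)
Prefix: - - 6 8 9


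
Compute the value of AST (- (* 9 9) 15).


Evaluate inner: (* 9 9) = 81
Evaluate root: (- 81 15) = 66
Result: 66


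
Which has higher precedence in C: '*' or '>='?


'*' is multiplicative (level 10); '>=' is relational (level 7)
Higher level binds tighter
'*' has higher precedence than '>='


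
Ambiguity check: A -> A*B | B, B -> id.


precedence layered via separate nonterminal B: deterministic
Unambiguous


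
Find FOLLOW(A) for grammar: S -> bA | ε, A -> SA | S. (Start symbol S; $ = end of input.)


$ ∈ FOLLOW(S). For each A -> αBβ: add FIRST(β)\{ε} to FOLLOW(B); if β nullable, add FOLLOW(A).
FOLLOW(A) = {$, b}


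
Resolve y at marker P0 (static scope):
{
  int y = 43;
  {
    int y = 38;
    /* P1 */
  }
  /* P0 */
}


y declared in the same block as P0
y = 43


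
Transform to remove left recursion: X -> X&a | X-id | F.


Left-recursive alternatives: X&a, X-id; non-recursive: F
Introduce X': X -> FX', X' -> &aX' | -idX' | ε


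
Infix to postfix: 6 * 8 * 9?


Left to right (same or higher precedence on left)
Postfix: 6 8 * 9 *


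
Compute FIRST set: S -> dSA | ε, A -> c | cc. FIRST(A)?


Per alternative of A: FIRST(c) = {c}; FIRST(cc) = {c}
FIRST(A) = {c}


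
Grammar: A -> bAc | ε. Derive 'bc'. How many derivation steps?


Derivation: A => bAc => bc
Steps: 2


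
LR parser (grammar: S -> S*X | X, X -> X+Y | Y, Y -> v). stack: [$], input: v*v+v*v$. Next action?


no handle on stack; shift 'v'
Action: shift


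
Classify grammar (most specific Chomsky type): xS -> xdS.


LHS has context (more than one symbol) and |LHS| ≤ |RHS|
Classification: Type 1 (Context-Sensitive)


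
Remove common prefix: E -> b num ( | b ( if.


Common prefix: 'b'
Factored: E -> b E', E' -> num ( | ( if


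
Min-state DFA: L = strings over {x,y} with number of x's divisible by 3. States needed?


Track (count of x) mod 3: states 0..2, accept at 0
Minimal DFA: 3 states


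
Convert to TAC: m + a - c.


Break into single-operator statements:
t1 = m + a
t2 = t1 - c


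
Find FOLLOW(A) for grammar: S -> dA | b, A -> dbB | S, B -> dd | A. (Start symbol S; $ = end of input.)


$ ∈ FOLLOW(S). For each A -> αBβ: add FIRST(β)\{ε} to FOLLOW(B); if β nullable, add FOLLOW(A).
FOLLOW(A) = {$}


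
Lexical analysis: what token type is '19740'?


Pattern: digits only
Type: INTEGER_LITERAL


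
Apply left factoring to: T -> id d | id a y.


Common prefix: 'id'
Factored: T -> id T', T' -> d | a y


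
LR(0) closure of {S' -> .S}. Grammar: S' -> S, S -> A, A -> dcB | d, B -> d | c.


Start: S' -> .S
For each item with dot before a nonterminal B, add B -> .γ for every B-production
Closure: [S' -> .S, S -> .A, A -> .dcB, A -> .d]


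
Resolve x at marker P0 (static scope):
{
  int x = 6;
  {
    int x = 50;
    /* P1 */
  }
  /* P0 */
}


x declared in the same block as P0
x = 6


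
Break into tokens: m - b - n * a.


Scan left to right, longest-match per lexeme
Tokens: ID(m), OP(-), ID(b), OP(-), ID(n), OP(*), ID(a)


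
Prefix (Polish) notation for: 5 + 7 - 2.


left-to-right (same/higher precedence on left): tree is (- (+ 5 7) 2)
Prefix: - + 5 7 2


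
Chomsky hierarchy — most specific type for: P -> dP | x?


Right-linear: every RHS is a terminal or a terminal followed by one nonterminal
Classification: Type 3 (Regular)


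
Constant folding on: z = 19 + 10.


19 + 10 = 29 at compile time
Optimized: z = 29


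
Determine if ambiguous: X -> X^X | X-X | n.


'n^n-n' has two parse trees (no precedence encoded between ^ and -)
Ambiguous


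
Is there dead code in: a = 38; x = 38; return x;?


a is assigned but never read
Dead: 'a = 38'


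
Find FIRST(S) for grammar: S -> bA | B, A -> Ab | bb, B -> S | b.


Per alternative of S: FIRST(bA) = {b}; FIRST(B) = {b}
FIRST(S) = {b}


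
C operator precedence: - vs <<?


'-' is additive (level 9); '<<' is shift (level 8)
Higher level binds tighter
'-' has higher precedence than '<<'


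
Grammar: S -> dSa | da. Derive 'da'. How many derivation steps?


Derivation: S => da
Steps: 1


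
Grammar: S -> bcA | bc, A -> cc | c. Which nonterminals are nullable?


A nonterminal is nullable iff some alternative derives ε (directly, or every symbol in it is nullable)
Nullable: {}


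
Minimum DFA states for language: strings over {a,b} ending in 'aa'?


Track the longest suffix of input matching a prefix of 'aa': 3 classes (prefixes of length 0..2)
Minimal DFA: 3 states


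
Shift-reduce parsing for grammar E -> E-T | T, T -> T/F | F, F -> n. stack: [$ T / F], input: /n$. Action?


handle 'T/F' on top
Action: reduce (T -> T/F)


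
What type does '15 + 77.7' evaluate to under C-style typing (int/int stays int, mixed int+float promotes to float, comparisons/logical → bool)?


Operand types: int + float
Rule: mixed int/float promotes to float; int/int stays int
Result type: float


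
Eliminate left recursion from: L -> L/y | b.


Left-recursive alternatives: L/y; non-recursive: b
Introduce L': L -> bL', L' -> /yL' | ε


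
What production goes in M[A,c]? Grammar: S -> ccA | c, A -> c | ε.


For [A, c]: 'c' ∈ FIRST(c)
Entry: A -> c


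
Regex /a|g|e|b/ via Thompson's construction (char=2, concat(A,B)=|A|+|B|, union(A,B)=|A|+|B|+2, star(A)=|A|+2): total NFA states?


Syntax tree has 4 char leaf(s), 3 union(s), 0 star(s)
chars contribute 4×2 = 8; each union adds +2; each star adds +2
Total: 8 + 6 + 0 = 14 states
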